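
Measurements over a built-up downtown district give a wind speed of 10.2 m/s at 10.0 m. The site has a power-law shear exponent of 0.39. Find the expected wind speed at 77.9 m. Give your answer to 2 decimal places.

Power-law profile: V₂ = V₁ · (z₂/z₁)^α
V₂ = 10.2 × (77.9/10.0)^0.39 = 10.2 × (7.7900)^0.39
    = 10.2 × 2.2269 = 22.7143 m/s

22.71 m/s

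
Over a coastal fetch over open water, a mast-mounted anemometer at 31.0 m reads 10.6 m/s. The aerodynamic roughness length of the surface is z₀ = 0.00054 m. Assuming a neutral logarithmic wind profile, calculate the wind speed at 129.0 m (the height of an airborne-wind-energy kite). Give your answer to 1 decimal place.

Log law: V(z) ∝ ln(z/z₀), so V₂/V₁ = ln(z₂/z₀) / ln(z₁/z₀).
ln(129.0/0.00054) = 12.3838, ln(31.0/0.00054) = 10.9579
V₂ = 10.6 × 12.3838/10.9579 = 10.6 × 1.1301 = 11.9793 m/s

12.0 m/s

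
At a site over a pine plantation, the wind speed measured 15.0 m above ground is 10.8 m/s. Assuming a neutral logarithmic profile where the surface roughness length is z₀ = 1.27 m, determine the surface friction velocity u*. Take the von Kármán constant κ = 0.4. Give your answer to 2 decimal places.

Log law: V(z) = (u*/κ) · ln(z/z₀) ⇒ u* = κ · V / ln(z/z₀)
u* = 0.4 × 10.8 / ln(15.0/1.27) = 0.4 × 10.8 / 2.4690
   = 4.3200 / 2.4690 = 1.7497 m/s

u* ≈ 1.75 m/s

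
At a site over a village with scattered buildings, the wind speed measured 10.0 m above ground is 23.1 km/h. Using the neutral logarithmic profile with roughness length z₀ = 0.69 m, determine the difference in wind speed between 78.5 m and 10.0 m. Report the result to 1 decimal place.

Log law: V₂ = V₁ · ln(z₂/z₀)/ln(z₁/z₀) = 23.1 × 4.7342/2.6736 = 40.9026 km/h
ΔV = 40.9026 − 23.1 = 17.8026 km/h

17.8 km/h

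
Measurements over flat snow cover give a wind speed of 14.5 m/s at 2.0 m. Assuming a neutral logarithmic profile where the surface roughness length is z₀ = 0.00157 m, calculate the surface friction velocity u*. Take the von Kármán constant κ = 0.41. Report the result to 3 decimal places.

u* ≈ 0.831 m/s

Log law: V(z) = (u*/κ) · ln(z/z₀) ⇒ u* = κ · V / ln(z/z₀)
u* = 0.41 × 14.5 / ln(2.0/0.00157) = 0.41 × 14.5 / 7.1498
   = 5.9450 / 7.1498 = 0.8315 m/s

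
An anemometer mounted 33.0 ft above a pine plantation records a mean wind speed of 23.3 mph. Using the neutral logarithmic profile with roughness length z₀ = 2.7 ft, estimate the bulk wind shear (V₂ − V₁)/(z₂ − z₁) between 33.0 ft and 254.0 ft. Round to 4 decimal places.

Log law: V₂ = V₁ · ln(z₂/z₀)/ln(z₁/z₀) = 23.3 × 4.5441/2.5033 = 42.2958 mph
ΔV/Δz = (42.2958 − 23.3)/(254.0 − 33.0) = 18.9958/221.0000 = 0.08595 mph/ft

0.0860 mph/ft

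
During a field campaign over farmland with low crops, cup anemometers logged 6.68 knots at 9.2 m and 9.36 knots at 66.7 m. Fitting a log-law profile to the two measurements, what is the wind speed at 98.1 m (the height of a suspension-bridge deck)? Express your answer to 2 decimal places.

9.88 knots

Log law: V ∝ ln(z/z₀). From the pair, with r = V₁/V₂ = 0.71368,
ln z₀ = (ln z₁ − r·ln z₂)/(1 − r) = (2.2192 − 0.71368×4.2002)/0.28632 = -2.7185 → z₀ = 0.06597 m
V₃ = V₁ · ln(z₃/z₀)/ln(z₁/z₀) = 6.68 × 7.3045/4.9377 = 9.8819 knots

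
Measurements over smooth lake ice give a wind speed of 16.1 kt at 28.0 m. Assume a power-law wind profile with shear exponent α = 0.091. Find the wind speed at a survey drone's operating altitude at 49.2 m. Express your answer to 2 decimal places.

16.95 kt

Power-law profile: V₂ = V₁ · (z₂/z₁)^α
V₂ = 16.1 × (49.2/28.0)^0.091 = 16.1 × (1.7571)^0.091
    = 16.1 × 1.0526 = 16.9474 kt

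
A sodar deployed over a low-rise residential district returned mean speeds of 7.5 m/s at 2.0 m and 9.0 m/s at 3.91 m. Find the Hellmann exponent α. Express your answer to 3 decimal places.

Power law: V₂/V₁ = (z₂/z₁)^α ⇒ α = ln(V₂/V₁) / ln(z₂/z₁)
α = ln(9.0/7.5) / ln(3.91/2.0) = ln(1.2000) / ln(1.9550)
  = 0.18232 / 0.67039 = 0.27196

α ≈ 0.272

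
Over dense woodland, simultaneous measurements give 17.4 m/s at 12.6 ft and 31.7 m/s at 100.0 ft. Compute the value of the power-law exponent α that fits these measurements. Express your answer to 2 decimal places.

Power law: V₂/V₁ = (z₂/z₁)^α ⇒ α = ln(V₂/V₁) / ln(z₂/z₁)
α = ln(31.7/17.4) / ln(100.0/12.6) = ln(1.8218) / ln(7.9365)
  = 0.59985 / 2.07147 = 0.28957

α ≈ 0.29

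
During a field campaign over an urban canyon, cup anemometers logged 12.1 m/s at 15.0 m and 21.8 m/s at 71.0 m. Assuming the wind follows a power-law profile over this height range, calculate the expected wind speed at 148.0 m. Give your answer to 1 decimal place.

First find α: α = ln(V₂/V₁)/ln(z₂/z₁) = ln(21.8/12.1)/ln(71.0/15.0) = 0.58870/1.55463 = 0.3787
Extrapolate from 71.0 m to 148.0 m: V₃ = 21.8 × (148.0/71.0)^0.3787 = 21.8 × 1.3207 = 28.7910 m/s

28.8 m/s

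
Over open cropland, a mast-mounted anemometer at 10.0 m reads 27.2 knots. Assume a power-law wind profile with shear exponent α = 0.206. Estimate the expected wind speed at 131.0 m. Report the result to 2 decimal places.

Power-law profile: V₂ = V₁ · (z₂/z₁)^α
V₂ = 27.2 × (131.0/10.0)^0.206 = 27.2 × (13.1000)^0.206
    = 27.2 × 1.6989 = 46.2090 knots

46.21 knots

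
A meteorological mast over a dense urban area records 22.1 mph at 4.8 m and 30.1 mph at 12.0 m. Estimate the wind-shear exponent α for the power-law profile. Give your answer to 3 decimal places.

Power law: V₂/V₁ = (z₂/z₁)^α ⇒ α = ln(V₂/V₁) / ln(z₂/z₁)
α = ln(30.1/22.1) / ln(12.0/4.8) = ln(1.3620) / ln(2.5000)
  = 0.30895 / 0.91629 = 0.33717

α ≈ 0.337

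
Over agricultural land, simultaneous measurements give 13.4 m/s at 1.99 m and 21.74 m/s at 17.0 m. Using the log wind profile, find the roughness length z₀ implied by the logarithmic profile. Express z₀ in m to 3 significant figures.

Log law: V(z) ∝ ln(z/z₀). With r = V₁/V₂ = 13.4/21.74 = 0.61638,
r · ln(z₂/z₀) = ln(z₁/z₀) ⇒ ln z₀ = (ln z₁ − r·ln z₂)/(1 − r)
ln z₀ = (0.68813 − 0.61638×2.83321) / 0.38362 = -2.7584
z₀ = exp(-2.7584) = 0.06339 m

z₀ ≈ 0.0634 m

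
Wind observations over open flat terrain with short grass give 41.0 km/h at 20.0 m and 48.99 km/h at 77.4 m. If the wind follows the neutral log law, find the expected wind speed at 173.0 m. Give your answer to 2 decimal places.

53.74 km/h

Log law: V ∝ ln(z/z₀). From the pair, with r = V₁/V₂ = 0.83691,
ln z₀ = (ln z₁ − r·ln z₂)/(1 − r) = (2.9957 − 0.83691×4.3490)/0.16309 = -3.9484 → z₀ = 0.01929 m
V₃ = V₁ · ln(z₃/z₀)/ln(z₁/z₀) = 41.0 × 9.1017/6.9441 = 53.7388 km/h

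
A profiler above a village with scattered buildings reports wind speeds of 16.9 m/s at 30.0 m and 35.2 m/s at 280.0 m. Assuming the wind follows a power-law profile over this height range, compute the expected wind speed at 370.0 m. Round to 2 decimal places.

First find α: α = ln(V₂/V₁)/ln(z₂/z₁) = ln(35.2/16.9)/ln(280.0/30.0) = 0.73373/2.23359 = 0.3285
Extrapolate from 280.0 m to 370.0 m: V₃ = 35.2 × (370.0/280.0)^0.3285 = 35.2 × 1.0959 = 38.5750 m/s

38.57 m/s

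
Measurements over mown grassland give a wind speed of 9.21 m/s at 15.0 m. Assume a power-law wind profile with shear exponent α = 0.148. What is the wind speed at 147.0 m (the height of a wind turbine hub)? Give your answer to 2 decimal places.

12.91 m/s

Power-law profile: V₂ = V₁ · (z₂/z₁)^α
V₂ = 9.21 × (147.0/15.0)^0.148 = 9.21 × (9.8000)^0.148
    = 9.21 × 1.4018 = 12.9110 m/s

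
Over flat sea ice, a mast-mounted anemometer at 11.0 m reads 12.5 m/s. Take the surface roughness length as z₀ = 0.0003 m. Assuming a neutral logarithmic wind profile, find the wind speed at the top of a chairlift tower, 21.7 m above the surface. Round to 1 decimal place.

Log law: V(z) ∝ ln(z/z₀), so V₂/V₁ = ln(z₂/z₀) / ln(z₁/z₀).
ln(21.7/0.0003) = 11.1890, ln(11.0/0.0003) = 10.5096
V₂ = 12.5 × 11.1890/10.5096 = 12.5 × 1.0646 = 13.3081 m/s

13.3 m/s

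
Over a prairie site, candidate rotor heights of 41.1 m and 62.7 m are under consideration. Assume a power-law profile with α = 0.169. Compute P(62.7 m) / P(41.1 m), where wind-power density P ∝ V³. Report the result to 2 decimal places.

1.24

Speed ratio: V_B/V_A = (z_B/z_A)^α = (62.7/41.1)^0.169 = (1.5255)^0.169 = 1.07399
Power-density ratio: P_B/P_A = (V_B/V_A)³ = (1.07399)³ = 1.23879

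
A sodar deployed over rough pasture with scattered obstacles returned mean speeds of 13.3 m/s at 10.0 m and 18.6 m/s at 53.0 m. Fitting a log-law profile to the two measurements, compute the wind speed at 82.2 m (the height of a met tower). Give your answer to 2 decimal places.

Log law: V ∝ ln(z/z₀). From the pair, with r = V₁/V₂ = 0.71505,
ln z₀ = (ln z₁ − r·ln z₂)/(1 − r) = (2.3026 − 0.71505×3.9703)/0.28495 = -1.8824 → z₀ = 0.1522 m
V₃ = V₁ · ln(z₃/z₀)/ln(z₁/z₀) = 13.3 × 6.2916/4.1850 = 19.9947 m/s

19.99 m/s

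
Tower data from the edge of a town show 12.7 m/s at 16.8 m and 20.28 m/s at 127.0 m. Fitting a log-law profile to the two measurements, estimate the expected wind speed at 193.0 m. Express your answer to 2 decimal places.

21.85 m/s

Log law: V ∝ ln(z/z₀). From the pair, with r = V₁/V₂ = 0.62623,
ln z₀ = (ln z₁ − r·ln z₂)/(1 − r) = (2.8214 − 0.62623×4.8442)/0.37377 = -0.5678 → z₀ = 0.5668 m
V₃ = V₁ · ln(z₃/z₀)/ln(z₁/z₀) = 12.7 × 5.8304/3.3891 = 21.8482 m/s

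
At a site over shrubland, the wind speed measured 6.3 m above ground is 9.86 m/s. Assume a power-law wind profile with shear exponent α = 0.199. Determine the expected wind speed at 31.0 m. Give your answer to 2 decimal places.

Power-law profile: V₂ = V₁ · (z₂/z₁)^α
V₂ = 9.86 × (31.0/6.3)^0.199 = 9.86 × (4.9206)^0.199
    = 9.86 × 1.3731 = 13.5391 m/s

13.54 m/s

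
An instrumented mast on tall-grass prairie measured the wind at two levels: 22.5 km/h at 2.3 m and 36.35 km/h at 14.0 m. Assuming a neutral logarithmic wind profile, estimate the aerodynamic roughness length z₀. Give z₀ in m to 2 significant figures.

z₀ ≈ 0.12 m

Log law: V(z) ∝ ln(z/z₀). With r = V₁/V₂ = 22.5/36.35 = 0.61898,
r · ln(z₂/z₀) = ln(z₁/z₀) ⇒ ln z₀ = (ln z₁ − r·ln z₂)/(1 − r)
ln z₀ = (0.83291 − 0.61898×2.63906) / 0.38102 = -2.1013
z₀ = exp(-2.1013) = 0.1223 m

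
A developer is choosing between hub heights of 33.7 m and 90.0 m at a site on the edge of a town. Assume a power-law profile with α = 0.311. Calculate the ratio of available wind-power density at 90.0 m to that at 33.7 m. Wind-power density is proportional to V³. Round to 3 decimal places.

2.501

Speed ratio: V_B/V_A = (z_B/z_A)^α = (90.0/33.7)^0.311 = (2.6706)^0.311 = 1.35730
Power-density ratio: P_B/P_A = (V_B/V_A)³ = (1.35730)³ = 2.50052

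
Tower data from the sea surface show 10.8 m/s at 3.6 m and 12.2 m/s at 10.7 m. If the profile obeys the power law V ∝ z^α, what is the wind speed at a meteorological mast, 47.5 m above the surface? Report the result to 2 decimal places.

First find α: α = ln(V₂/V₁)/ln(z₂/z₁) = ln(12.2/10.8)/ln(10.7/3.6) = 0.12189/1.08931 = 0.1119
Extrapolate from 10.7 m to 47.5 m: V₃ = 12.2 × (47.5/10.7)^0.1119 = 12.2 × 1.1815 = 14.4142 m/s

14.41 m/s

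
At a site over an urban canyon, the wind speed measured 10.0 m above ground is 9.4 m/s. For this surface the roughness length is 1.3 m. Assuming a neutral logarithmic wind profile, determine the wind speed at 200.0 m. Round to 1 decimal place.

Log law: V(z) ∝ ln(z/z₀), so V₂/V₁ = ln(z₂/z₀) / ln(z₁/z₀).
ln(200.0/1.3) = 5.0360, ln(10.0/1.3) = 2.0402
V₂ = 9.4 × 5.0360/2.0402 = 9.4 × 2.4683 = 23.2024 m/s

23.2 m/s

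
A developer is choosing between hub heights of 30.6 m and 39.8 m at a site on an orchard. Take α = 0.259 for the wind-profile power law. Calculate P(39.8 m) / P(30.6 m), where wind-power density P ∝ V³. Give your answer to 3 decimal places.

1.227

Speed ratio: V_B/V_A = (z_B/z_A)^α = (39.8/30.6)^0.259 = (1.3007)^0.259 = 1.07045
Power-density ratio: P_B/P_A = (V_B/V_A)³ = (1.07045)³ = 1.22660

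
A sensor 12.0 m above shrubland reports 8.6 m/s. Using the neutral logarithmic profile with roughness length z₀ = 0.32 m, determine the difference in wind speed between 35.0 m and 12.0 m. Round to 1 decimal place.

2.5 m/s

Log law: V₂ = V₁ · ln(z₂/z₀)/ln(z₁/z₀) = 8.6 × 4.6948/3.6243 = 11.1400 m/s
ΔV = 11.1400 − 8.6 = 2.5400 m/s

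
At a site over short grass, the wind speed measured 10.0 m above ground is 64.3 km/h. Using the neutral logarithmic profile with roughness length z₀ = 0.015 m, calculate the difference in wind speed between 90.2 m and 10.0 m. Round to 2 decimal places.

21.75 km/h

Log law: V₂ = V₁ · ln(z₂/z₀)/ln(z₁/z₀) = 64.3 × 8.7017/6.5023 = 86.0499 km/h
ΔV = 86.0499 − 64.3 = 21.7499 km/h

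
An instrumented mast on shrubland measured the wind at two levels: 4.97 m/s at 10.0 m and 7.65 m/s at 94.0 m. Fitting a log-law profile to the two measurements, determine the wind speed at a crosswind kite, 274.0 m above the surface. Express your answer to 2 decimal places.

Log law: V ∝ ln(z/z₀). From the pair, with r = V₁/V₂ = 0.64967,
ln z₀ = (ln z₁ − r·ln z₂)/(1 − r) = (2.3026 − 0.64967×4.5433)/0.35033 = -1.8528 → z₀ = 0.1568 m
V₃ = V₁ · ln(z₃/z₀)/ln(z₁/z₀) = 4.97 × 7.4659/4.1553 = 8.9296 m/s

8.93 m/s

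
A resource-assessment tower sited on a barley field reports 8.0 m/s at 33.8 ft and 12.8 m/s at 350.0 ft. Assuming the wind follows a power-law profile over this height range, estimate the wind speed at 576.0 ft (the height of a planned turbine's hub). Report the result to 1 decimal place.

14.1 m/s

First find α: α = ln(V₂/V₁)/ln(z₂/z₁) = ln(12.8/8.0)/ln(350.0/33.8) = 0.47000/2.33747 = 0.2011
Extrapolate from 350.0 ft to 576.0 ft: V₃ = 12.8 × (576.0/350.0)^0.2011 = 12.8 × 1.1054 = 14.1486 m/s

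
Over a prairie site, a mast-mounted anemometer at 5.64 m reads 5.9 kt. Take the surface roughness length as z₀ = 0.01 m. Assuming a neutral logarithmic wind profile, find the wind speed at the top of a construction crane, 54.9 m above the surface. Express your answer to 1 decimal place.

8.0 kt

Log law: V(z) ∝ ln(z/z₀), so V₂/V₁ = ln(z₂/z₀) / ln(z₁/z₀).
ln(54.9/0.01) = 8.6107, ln(5.64/0.01) = 6.3351
V₂ = 5.9 × 8.6107/6.3351 = 5.9 × 1.3592 = 8.0194 kt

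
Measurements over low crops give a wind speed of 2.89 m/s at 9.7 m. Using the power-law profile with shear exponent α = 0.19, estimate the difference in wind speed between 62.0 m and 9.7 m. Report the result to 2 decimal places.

Power law: V₂ = V₁ · (z₂/z₁)^α = 2.89 × (6.3918)^0.19 = 4.1112 m/s
ΔV = 4.1112 − 2.89 = 1.2212 m/s

1.22 m/s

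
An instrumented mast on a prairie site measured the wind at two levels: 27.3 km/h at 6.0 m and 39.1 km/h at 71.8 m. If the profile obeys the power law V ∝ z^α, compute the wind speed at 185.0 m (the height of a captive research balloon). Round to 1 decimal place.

First find α: α = ln(V₂/V₁)/ln(z₂/z₁) = ln(39.1/27.3)/ln(71.8/6.0) = 0.35924/2.48213 = 0.1447
Extrapolate from 71.8 m to 185.0 m: V₃ = 39.1 × (185.0/71.8)^0.1447 = 39.1 × 1.1468 = 44.8402 km/h

44.8 km/h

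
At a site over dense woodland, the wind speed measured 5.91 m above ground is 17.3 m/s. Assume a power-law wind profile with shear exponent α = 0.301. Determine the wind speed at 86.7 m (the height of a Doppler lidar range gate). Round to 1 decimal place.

38.8 m/s

Power-law profile: V₂ = V₁ · (z₂/z₁)^α
V₂ = 17.3 × (86.7/5.91)^0.301 = 17.3 × (14.6701)^0.301
    = 17.3 × 2.2444 = 38.8277 m/s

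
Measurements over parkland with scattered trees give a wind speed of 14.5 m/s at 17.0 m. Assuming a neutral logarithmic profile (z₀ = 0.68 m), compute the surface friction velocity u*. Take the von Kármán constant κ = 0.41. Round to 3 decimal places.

Log law: V(z) = (u*/κ) · ln(z/z₀) ⇒ u* = κ · V / ln(z/z₀)
u* = 0.41 × 14.5 / ln(17.0/0.68) = 0.41 × 14.5 / 3.2189
   = 5.9450 / 3.2189 = 1.8469 m/s

u* ≈ 1.847 m/s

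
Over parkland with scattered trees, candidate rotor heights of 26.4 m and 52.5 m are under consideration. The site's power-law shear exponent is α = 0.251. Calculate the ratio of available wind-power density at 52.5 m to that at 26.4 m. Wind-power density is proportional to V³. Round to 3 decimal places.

Speed ratio: V_B/V_A = (z_B/z_A)^α = (52.5/26.4)^0.251 = (1.9886)^0.251 = 1.18833
Power-density ratio: P_B/P_A = (V_B/V_A)³ = (1.18833)³ = 1.67808

1.678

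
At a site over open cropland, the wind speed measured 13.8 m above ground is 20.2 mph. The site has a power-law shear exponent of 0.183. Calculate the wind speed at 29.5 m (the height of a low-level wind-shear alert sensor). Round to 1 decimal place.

23.2 mph

Power-law profile: V₂ = V₁ · (z₂/z₁)^α
V₂ = 20.2 × (29.5/13.8)^0.183 = 20.2 × (2.1377)^0.183
    = 20.2 × 1.1492 = 23.2130 mph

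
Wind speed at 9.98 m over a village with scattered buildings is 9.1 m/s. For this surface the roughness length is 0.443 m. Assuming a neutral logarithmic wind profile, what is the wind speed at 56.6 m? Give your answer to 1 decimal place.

Log law: V(z) ∝ ln(z/z₀), so V₂/V₁ = ln(z₂/z₀) / ln(z₁/z₀).
ln(56.6/0.443) = 4.8502, ln(9.98/0.443) = 3.1148
V₂ = 9.1 × 4.8502/3.1148 = 9.1 × 1.5572 = 14.1702 m/s

14.2 m/s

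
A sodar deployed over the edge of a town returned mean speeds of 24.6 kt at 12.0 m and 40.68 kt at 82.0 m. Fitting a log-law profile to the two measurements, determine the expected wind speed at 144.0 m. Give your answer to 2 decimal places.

Log law: V ∝ ln(z/z₀). From the pair, with r = V₁/V₂ = 0.60472,
ln z₀ = (ln z₁ − r·ln z₂)/(1 − r) = (2.4849 − 0.60472×4.4067)/0.39528 = -0.4552 → z₀ = 0.6343 m
V₃ = V₁ · ln(z₃/z₀)/ln(z₁/z₀) = 24.6 × 5.4250/2.9401 = 45.3915 kt

45.39 kt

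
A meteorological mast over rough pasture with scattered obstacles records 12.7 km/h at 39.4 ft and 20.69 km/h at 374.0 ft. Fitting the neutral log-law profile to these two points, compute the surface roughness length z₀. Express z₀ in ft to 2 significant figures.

z₀ ≈ 1.1 ft

Log law: V(z) ∝ ln(z/z₀). With r = V₁/V₂ = 12.7/20.69 = 0.61382,
r · ln(z₂/z₀) = ln(z₁/z₀) ⇒ ln z₀ = (ln z₁ − r·ln z₂)/(1 − r)
ln z₀ = (3.67377 − 0.61382×5.92426) / 0.38618 = 0.0966
z₀ = exp(0.0966) = 1.101 ft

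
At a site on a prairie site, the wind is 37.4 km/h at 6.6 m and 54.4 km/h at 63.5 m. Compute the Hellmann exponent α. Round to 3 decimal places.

Power law: V₂/V₁ = (z₂/z₁)^α ⇒ α = ln(V₂/V₁) / ln(z₂/z₁)
α = ln(54.4/37.4) / ln(63.5/6.6) = ln(1.4545) / ln(9.6212)
  = 0.37469 / 2.26397 = 0.16550

α ≈ 0.166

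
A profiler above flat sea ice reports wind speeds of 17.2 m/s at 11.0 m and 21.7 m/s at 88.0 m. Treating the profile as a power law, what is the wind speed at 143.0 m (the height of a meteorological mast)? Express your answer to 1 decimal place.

22.9 m/s

First find α: α = ln(V₂/V₁)/ln(z₂/z₁) = ln(21.7/17.2)/ln(88.0/11.0) = 0.23240/2.07944 = 0.1118
Extrapolate from 88.0 m to 143.0 m: V₃ = 21.7 × (143.0/88.0)^0.1118 = 21.7 × 1.0558 = 22.9100 m/s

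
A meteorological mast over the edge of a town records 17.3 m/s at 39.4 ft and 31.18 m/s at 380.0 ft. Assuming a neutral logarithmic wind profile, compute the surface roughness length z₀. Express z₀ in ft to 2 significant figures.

Log law: V(z) ∝ ln(z/z₀). With r = V₁/V₂ = 17.3/31.18 = 0.55484,
r · ln(z₂/z₀) = ln(z₁/z₀) ⇒ ln z₀ = (ln z₁ − r·ln z₂)/(1 − r)
ln z₀ = (3.67377 − 0.55484×5.94017) / 0.44516 = 0.8489
z₀ = exp(0.8489) = 2.337 ft

z₀ ≈ 2.3 ft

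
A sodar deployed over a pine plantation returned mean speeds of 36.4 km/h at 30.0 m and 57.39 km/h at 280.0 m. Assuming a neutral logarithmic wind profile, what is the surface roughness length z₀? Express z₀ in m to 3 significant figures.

Log law: V(z) ∝ ln(z/z₀). With r = V₁/V₂ = 36.4/57.39 = 0.63426,
r · ln(z₂/z₀) = ln(z₁/z₀) ⇒ ln z₀ = (ln z₁ − r·ln z₂)/(1 − r)
ln z₀ = (3.40120 − 0.63426×5.63479) / 0.36574 = -0.4722
z₀ = exp(-0.4722) = 0.6236 m

z₀ ≈ 0.624 m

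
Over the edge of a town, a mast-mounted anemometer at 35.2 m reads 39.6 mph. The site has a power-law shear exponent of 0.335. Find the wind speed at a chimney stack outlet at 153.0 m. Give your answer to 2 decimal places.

Power-law profile: V₂ = V₁ · (z₂/z₁)^α
V₂ = 39.6 × (153.0/35.2)^0.335 = 39.6 × (4.3466)^0.335
    = 39.6 × 1.6360 = 64.7851 mph

64.79 mph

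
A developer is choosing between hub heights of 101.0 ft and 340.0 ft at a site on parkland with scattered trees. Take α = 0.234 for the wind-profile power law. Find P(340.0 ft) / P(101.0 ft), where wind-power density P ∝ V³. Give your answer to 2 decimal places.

2.34

Speed ratio: V_B/V_A = (z_B/z_A)^α = (340.0/101.0)^0.234 = (3.3663)^0.234 = 1.32848
Power-density ratio: P_B/P_A = (V_B/V_A)³ = (1.32848)³ = 2.34458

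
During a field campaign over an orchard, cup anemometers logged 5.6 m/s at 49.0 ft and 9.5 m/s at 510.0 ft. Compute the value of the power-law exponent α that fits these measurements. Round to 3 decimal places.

α ≈ 0.226

Power law: V₂/V₁ = (z₂/z₁)^α ⇒ α = ln(V₂/V₁) / ln(z₂/z₁)
α = ln(9.5/5.6) / ln(510.0/49.0) = ln(1.6964) / ln(10.4082)
  = 0.52853 / 2.34259 = 0.22562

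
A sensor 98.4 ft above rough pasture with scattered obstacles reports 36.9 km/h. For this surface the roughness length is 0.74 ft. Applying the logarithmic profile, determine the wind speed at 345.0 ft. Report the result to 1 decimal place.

Log law: V(z) ∝ ln(z/z₀), so V₂/V₁ = ln(z₂/z₀) / ln(z₁/z₀).
ln(345.0/0.74) = 6.1446, ln(98.4/0.74) = 4.8901
V₂ = 36.9 × 6.1446/4.8901 = 36.9 × 1.2565 = 46.3662 km/h

46.4 km/h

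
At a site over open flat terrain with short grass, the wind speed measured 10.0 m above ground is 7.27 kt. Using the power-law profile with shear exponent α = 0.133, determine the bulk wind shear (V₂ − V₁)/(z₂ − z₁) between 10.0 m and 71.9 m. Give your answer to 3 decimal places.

Power law: V₂ = V₁ · (z₂/z₁)^α = 7.27 × (7.1900)^0.133 = 9.4510 kt
ΔV/Δz = (9.4510 − 7.27)/(71.9 − 10.0) = 2.1810/61.9000 = 0.03523 kt/m

0.035 kt/m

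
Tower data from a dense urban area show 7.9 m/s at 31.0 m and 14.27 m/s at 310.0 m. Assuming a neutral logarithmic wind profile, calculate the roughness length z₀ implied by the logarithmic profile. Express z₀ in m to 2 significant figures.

z₀ ≈ 1.8 m

Log law: V(z) ∝ ln(z/z₀). With r = V₁/V₂ = 7.9/14.27 = 0.55361,
r · ln(z₂/z₀) = ln(z₁/z₀) ⇒ ln z₀ = (ln z₁ − r·ln z₂)/(1 − r)
ln z₀ = (3.43399 − 0.55361×5.73657) / 0.44639 = 0.5783
z₀ = exp(0.5783) = 1.783 m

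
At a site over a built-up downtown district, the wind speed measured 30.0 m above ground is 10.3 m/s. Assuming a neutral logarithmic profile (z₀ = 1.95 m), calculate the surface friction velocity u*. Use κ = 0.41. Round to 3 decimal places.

Log law: V(z) = (u*/κ) · ln(z/z₀) ⇒ u* = κ · V / ln(z/z₀)
u* = 0.41 × 10.3 / ln(30.0/1.95) = 0.41 × 10.3 / 2.7334
   = 4.2230 / 2.7334 = 1.5450 m/s

u* ≈ 1.545 m/s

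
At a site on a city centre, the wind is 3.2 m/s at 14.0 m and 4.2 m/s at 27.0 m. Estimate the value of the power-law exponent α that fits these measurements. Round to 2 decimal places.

α ≈ 0.41

Power law: V₂/V₁ = (z₂/z₁)^α ⇒ α = ln(V₂/V₁) / ln(z₂/z₁)
α = ln(4.2/3.2) / ln(27.0/14.0) = ln(1.3125) / ln(1.9286)
  = 0.27193 / 0.65678 = 0.41404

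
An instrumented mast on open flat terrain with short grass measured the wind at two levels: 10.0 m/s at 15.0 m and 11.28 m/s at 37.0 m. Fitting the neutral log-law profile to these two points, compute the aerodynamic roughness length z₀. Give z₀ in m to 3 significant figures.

z₀ ≈ 0.0130 m

Log law: V(z) ∝ ln(z/z₀). With r = V₁/V₂ = 10.0/11.28 = 0.88652,
r · ln(z₂/z₀) = ln(z₁/z₀) ⇒ ln z₀ = (ln z₁ − r·ln z₂)/(1 − r)
ln z₀ = (2.70805 − 0.88652×3.61092) / 0.11348 = -4.3456
z₀ = exp(-4.3456) = 0.01296 m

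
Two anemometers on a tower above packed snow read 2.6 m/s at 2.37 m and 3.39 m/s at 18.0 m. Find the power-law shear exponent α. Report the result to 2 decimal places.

α ≈ 0.13

Power law: V₂/V₁ = (z₂/z₁)^α ⇒ α = ln(V₂/V₁) / ln(z₂/z₁)
α = ln(3.39/2.6) / ln(18.0/2.37) = ln(1.3038) / ln(7.5949)
  = 0.26532 / 2.02748 = 0.13086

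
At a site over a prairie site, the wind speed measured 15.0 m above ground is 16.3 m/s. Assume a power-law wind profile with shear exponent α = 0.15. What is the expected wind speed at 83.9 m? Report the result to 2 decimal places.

21.10 m/s

Power-law profile: V₂ = V₁ · (z₂/z₁)^α
V₂ = 16.3 × (83.9/15.0)^0.15 = 16.3 × (5.5933)^0.15
    = 16.3 × 1.2946 = 21.1027 m/s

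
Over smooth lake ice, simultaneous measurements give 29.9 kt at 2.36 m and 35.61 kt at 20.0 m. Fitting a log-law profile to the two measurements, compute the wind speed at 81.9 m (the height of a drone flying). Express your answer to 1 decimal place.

39.4 kt

Log law: V ∝ ln(z/z₀). From the pair, with r = V₁/V₂ = 0.83965,
ln z₀ = (ln z₁ − r·ln z₂)/(1 − r) = (0.8587 − 0.83965×2.9957)/0.16035 = -10.3320 → z₀ = 0.00003258 m
V₃ = V₁ · ln(z₃/z₀)/ln(z₁/z₀) = 29.9 × 14.7375/11.1906 = 39.3767 kt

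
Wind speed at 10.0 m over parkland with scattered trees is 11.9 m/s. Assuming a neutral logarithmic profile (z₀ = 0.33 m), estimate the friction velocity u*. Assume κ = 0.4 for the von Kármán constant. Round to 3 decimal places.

Log law: V(z) = (u*/κ) · ln(z/z₀) ⇒ u* = κ · V / ln(z/z₀)
u* = 0.4 × 11.9 / ln(10.0/0.33) = 0.4 × 11.9 / 3.4112
   = 4.7600 / 3.4112 = 1.3954 m/s

u* ≈ 1.395 m/s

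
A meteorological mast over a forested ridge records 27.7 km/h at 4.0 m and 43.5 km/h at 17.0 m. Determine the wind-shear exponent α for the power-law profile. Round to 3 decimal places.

α ≈ 0.312

Power law: V₂/V₁ = (z₂/z₁)^α ⇒ α = ln(V₂/V₁) / ln(z₂/z₁)
α = ln(43.5/27.7) / ln(17.0/4.0) = ln(1.5704) / ln(4.2500)
  = 0.45133 / 1.44692 = 0.31192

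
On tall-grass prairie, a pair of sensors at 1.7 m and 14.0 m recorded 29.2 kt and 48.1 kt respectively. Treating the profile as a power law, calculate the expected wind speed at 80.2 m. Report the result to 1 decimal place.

First find α: α = ln(V₂/V₁)/ln(z₂/z₁) = ln(48.1/29.2)/ln(14.0/1.7) = 0.49911/2.10843 = 0.2367
Extrapolate from 14.0 m to 80.2 m: V₃ = 48.1 × (80.2/14.0)^0.2367 = 48.1 × 1.5116 = 72.7096 kt

72.7 kt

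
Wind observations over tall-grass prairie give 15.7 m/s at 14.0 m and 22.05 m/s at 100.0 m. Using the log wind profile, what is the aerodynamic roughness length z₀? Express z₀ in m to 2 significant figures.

Log law: V(z) ∝ ln(z/z₀). With r = V₁/V₂ = 15.7/22.05 = 0.71202,
r · ln(z₂/z₀) = ln(z₁/z₀) ⇒ ln z₀ = (ln z₁ − r·ln z₂)/(1 − r)
ln z₀ = (2.63906 − 0.71202×4.60517) / 0.28798 = -2.2220
z₀ = exp(-2.2220) = 0.1084 m

z₀ ≈ 0.11 m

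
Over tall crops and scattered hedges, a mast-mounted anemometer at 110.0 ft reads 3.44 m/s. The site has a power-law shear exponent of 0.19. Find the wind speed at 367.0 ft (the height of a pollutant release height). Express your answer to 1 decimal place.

Power-law profile: V₂ = V₁ · (z₂/z₁)^α
V₂ = 3.44 × (367.0/110.0)^0.19 = 3.44 × (3.3364)^0.19
    = 3.44 × 1.2573 = 4.3249 m/s

4.3 m/s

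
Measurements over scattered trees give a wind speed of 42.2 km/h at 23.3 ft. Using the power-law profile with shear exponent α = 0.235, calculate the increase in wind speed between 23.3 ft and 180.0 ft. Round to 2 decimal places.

26.03 km/h

Power law: V₂ = V₁ · (z₂/z₁)^α = 42.2 × (7.7253)^0.235 = 68.2296 km/h
ΔV = 68.2296 − 42.2 = 26.0296 km/h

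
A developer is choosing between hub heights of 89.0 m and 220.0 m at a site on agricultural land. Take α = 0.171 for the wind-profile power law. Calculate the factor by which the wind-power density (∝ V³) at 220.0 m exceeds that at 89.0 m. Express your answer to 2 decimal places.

1.59

Speed ratio: V_B/V_A = (z_B/z_A)^α = (220.0/89.0)^0.171 = (2.4719)^0.171 = 1.16737
Power-density ratio: P_B/P_A = (V_B/V_A)³ = (1.16737)³ = 1.59084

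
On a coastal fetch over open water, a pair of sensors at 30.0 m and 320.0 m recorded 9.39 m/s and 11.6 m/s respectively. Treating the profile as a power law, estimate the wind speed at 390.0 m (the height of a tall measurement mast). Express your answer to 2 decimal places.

11.81 m/s

First find α: α = ln(V₂/V₁)/ln(z₂/z₁) = ln(11.6/9.39)/ln(320.0/30.0) = 0.21136/2.36712 = 0.0893
Extrapolate from 320.0 m to 390.0 m: V₃ = 11.6 × (390.0/320.0)^0.0893 = 11.6 × 1.0178 = 11.8067 m/s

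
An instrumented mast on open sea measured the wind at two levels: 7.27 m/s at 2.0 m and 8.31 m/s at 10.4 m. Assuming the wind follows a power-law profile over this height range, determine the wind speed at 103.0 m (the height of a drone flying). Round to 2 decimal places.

First find α: α = ln(V₂/V₁)/ln(z₂/z₁) = ln(8.31/7.27)/ln(10.4/2.0) = 0.13370/1.64866 = 0.0811
Extrapolate from 10.4 m to 103.0 m: V₃ = 8.31 × (103.0/10.4)^0.0811 = 8.31 × 1.2044 = 10.0083 m/s

10.01 m/s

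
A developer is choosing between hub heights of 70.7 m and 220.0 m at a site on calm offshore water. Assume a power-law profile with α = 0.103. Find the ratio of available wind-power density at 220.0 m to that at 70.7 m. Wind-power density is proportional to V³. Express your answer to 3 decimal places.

1.420

Speed ratio: V_B/V_A = (z_B/z_A)^α = (220.0/70.7)^0.103 = (3.1117)^0.103 = 1.12403
Power-density ratio: P_B/P_A = (V_B/V_A)³ = (1.12403)³ = 1.42016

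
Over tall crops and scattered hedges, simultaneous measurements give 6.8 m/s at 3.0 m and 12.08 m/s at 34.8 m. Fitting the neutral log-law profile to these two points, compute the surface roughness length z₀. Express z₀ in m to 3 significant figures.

z₀ ≈ 0.128 m

Log law: V(z) ∝ ln(z/z₀). With r = V₁/V₂ = 6.8/12.08 = 0.56291,
r · ln(z₂/z₀) = ln(z₁/z₀) ⇒ ln z₀ = (ln z₁ − r·ln z₂)/(1 − r)
ln z₀ = (1.09861 − 0.56291×3.54962) / 0.43709 = -2.0580
z₀ = exp(-2.0580) = 0.1277 m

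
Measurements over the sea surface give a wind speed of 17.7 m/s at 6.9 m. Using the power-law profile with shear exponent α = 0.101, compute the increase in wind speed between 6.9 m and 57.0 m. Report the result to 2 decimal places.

4.21 m/s

Power law: V₂ = V₁ · (z₂/z₁)^α = 17.7 × (8.2609)^0.101 = 21.9075 m/s
ΔV = 21.9075 − 17.7 = 4.2075 m/s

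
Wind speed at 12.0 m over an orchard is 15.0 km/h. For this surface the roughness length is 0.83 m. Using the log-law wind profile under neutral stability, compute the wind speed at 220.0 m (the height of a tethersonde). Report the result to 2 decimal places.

Log law: V(z) ∝ ln(z/z₀), so V₂/V₁ = ln(z₂/z₀) / ln(z₁/z₀).
ln(220.0/0.83) = 5.5800, ln(12.0/0.83) = 2.6712
V₂ = 15.0 × 5.5800/2.6712 = 15.0 × 2.0889 = 31.3336 km/h

31.33 km/h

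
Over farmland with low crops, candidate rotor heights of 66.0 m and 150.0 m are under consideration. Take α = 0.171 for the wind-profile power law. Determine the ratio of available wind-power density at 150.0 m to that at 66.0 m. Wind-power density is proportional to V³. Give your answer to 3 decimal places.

1.524

Speed ratio: V_B/V_A = (z_B/z_A)^α = (150.0/66.0)^0.171 = (2.2727)^0.171 = 1.15072
Power-density ratio: P_B/P_A = (V_B/V_A)³ = (1.15072)³ = 1.52373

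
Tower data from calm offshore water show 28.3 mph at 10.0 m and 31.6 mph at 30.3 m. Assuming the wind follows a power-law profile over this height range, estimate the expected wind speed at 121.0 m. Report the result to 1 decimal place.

36.3 mph

First find α: α = ln(V₂/V₁)/ln(z₂/z₁) = ln(31.6/28.3)/ln(30.3/10.0) = 0.11030/1.10856 = 0.0995
Extrapolate from 30.3 m to 121.0 m: V₃ = 31.6 × (121.0/30.3)^0.0995 = 31.6 × 1.1477 = 36.2675 mph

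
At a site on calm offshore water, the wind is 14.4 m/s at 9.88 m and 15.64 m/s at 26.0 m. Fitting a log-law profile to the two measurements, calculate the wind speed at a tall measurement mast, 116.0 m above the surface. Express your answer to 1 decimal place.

Log law: V ∝ ln(z/z₀). From the pair, with r = V₁/V₂ = 0.92072,
ln z₀ = (ln z₁ − r·ln z₂)/(1 − r) = (2.2905 − 0.92072×3.2581)/0.07928 = -8.9459 → z₀ = 0.0001303 m
V₃ = V₁ · ln(z₃/z₀)/ln(z₁/z₀) = 14.4 × 13.6995/11.2365 = 17.5565 m/s

17.6 m/s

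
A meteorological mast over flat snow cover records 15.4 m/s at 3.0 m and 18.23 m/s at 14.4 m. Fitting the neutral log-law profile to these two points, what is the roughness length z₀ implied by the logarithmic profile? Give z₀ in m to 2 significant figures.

z₀ ≈ 0.00059 m

Log law: V(z) ∝ ln(z/z₀). With r = V₁/V₂ = 15.4/18.23 = 0.84476,
r · ln(z₂/z₀) = ln(z₁/z₀) ⇒ ln z₀ = (ln z₁ − r·ln z₂)/(1 − r)
ln z₀ = (1.09861 − 0.84476×2.66723) / 0.15524 = -7.4373
z₀ = exp(-7.4373) = 0.0005889 m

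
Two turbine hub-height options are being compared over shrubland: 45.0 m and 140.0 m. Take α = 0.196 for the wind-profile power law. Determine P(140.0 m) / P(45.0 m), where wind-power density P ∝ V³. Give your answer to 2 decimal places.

Speed ratio: V_B/V_A = (z_B/z_A)^α = (140.0/45.0)^0.196 = (3.1111)^0.196 = 1.24914
Power-density ratio: P_B/P_A = (V_B/V_A)³ = (1.24914)³ = 1.94910

1.95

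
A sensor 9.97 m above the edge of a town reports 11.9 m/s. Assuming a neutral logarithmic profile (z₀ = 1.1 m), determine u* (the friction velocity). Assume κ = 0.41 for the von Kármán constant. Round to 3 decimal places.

Log law: V(z) = (u*/κ) · ln(z/z₀) ⇒ u* = κ · V / ln(z/z₀)
u* = 0.41 × 11.9 / ln(9.97/1.1) = 0.41 × 11.9 / 2.2043
   = 4.8790 / 2.2043 = 2.2134 m/s

u* ≈ 2.213 m/s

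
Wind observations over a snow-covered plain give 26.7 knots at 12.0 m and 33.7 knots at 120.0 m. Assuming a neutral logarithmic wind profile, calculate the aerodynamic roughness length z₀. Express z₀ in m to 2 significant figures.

z₀ ≈ 0.0018 m

Log law: V(z) ∝ ln(z/z₀). With r = V₁/V₂ = 26.7/33.7 = 0.79228,
r · ln(z₂/z₀) = ln(z₁/z₀) ⇒ ln z₀ = (ln z₁ − r·ln z₂)/(1 − r)
ln z₀ = (2.48491 − 0.79228×4.78749) / 0.20772 = -6.2978
z₀ = exp(-6.2978) = 0.001840 m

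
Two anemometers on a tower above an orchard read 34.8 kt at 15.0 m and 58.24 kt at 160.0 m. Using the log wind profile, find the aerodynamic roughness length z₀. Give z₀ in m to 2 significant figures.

Log law: V(z) ∝ ln(z/z₀). With r = V₁/V₂ = 34.8/58.24 = 0.59753,
r · ln(z₂/z₀) = ln(z₁/z₀) ⇒ ln z₀ = (ln z₁ − r·ln z₂)/(1 − r)
ln z₀ = (2.70805 − 0.59753×5.07517) / 0.40247 = -0.8063
z₀ = exp(-0.8063) = 0.4465 m

z₀ ≈ 0.45 m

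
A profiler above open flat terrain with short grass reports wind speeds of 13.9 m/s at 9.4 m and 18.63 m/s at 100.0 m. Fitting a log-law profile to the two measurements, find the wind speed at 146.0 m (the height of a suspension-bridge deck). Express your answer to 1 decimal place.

Log law: V ∝ ln(z/z₀). From the pair, with r = V₁/V₂ = 0.74611,
ln z₀ = (ln z₁ − r·ln z₂)/(1 − r) = (2.2407 − 0.74611×4.6052)/0.25389 = -4.7077 → z₀ = 0.009025 m
V₃ = V₁ · ln(z₃/z₀)/ln(z₁/z₀) = 13.9 × 9.6913/6.9484 = 19.3870 m/s

19.4 m/s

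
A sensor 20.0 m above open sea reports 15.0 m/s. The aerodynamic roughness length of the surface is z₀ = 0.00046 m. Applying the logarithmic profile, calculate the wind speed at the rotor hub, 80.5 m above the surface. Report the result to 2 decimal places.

16.96 m/s

Log law: V(z) ∝ ln(z/z₀), so V₂/V₁ = ln(z₂/z₀) / ln(z₁/z₀).
ln(80.5/0.00046) = 12.0725, ln(20.0/0.00046) = 10.6800
V₂ = 15.0 × 12.0725/10.6800 = 15.0 × 1.1304 = 16.9558 m/s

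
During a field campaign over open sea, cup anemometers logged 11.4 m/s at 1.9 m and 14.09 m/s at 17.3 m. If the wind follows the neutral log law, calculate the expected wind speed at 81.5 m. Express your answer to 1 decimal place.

16.0 m/s

Log law: V ∝ ln(z/z₀). From the pair, with r = V₁/V₂ = 0.80908,
ln z₀ = (ln z₁ − r·ln z₂)/(1 − r) = (0.6419 − 0.80908×2.8507)/0.19092 = -8.7191 → z₀ = 0.0001634 m
V₃ = V₁ · ln(z₃/z₀)/ln(z₁/z₀) = 11.4 × 13.1197/9.3609 = 15.9775 m/s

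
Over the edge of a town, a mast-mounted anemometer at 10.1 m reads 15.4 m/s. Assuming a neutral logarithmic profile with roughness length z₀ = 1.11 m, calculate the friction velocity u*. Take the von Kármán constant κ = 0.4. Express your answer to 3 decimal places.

u* ≈ 2.790 m/s

Log law: V(z) = (u*/κ) · ln(z/z₀) ⇒ u* = κ · V / ln(z/z₀)
u* = 0.4 × 15.4 / ln(10.1/1.11) = 0.4 × 15.4 / 2.2082
   = 6.1600 / 2.2082 = 2.7896 m/s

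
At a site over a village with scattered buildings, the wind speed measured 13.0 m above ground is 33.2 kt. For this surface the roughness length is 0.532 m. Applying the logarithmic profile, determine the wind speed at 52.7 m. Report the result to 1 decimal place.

47.7 kt

Log law: V(z) ∝ ln(z/z₀), so V₂/V₁ = ln(z₂/z₀) / ln(z₁/z₀).
ln(52.7/0.532) = 4.5957, ln(13.0/0.532) = 3.1961
V₂ = 33.2 × 4.5957/3.1961 = 33.2 × 1.4379 = 47.7394 kt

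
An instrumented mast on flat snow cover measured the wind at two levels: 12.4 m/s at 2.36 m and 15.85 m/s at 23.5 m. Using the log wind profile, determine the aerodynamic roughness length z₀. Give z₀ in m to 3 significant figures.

Log law: V(z) ∝ ln(z/z₀). With r = V₁/V₂ = 12.4/15.85 = 0.78233,
r · ln(z₂/z₀) = ln(z₁/z₀) ⇒ ln z₀ = (ln z₁ − r·ln z₂)/(1 − r)
ln z₀ = (0.85866 − 0.78233×3.15700) / 0.21767 = -7.4020
z₀ = exp(-7.4020) = 0.0006100 m

z₀ ≈ 0.000610 m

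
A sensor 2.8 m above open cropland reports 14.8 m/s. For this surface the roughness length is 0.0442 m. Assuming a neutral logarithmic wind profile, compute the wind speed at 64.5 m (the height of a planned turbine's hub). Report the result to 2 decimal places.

25.99 m/s

Log law: V(z) ∝ ln(z/z₀), so V₂/V₁ = ln(z₂/z₀) / ln(z₁/z₀).
ln(64.5/0.0442) = 7.2857, ln(2.8/0.0442) = 4.1486
V₂ = 14.8 × 7.2857/4.1486 = 14.8 × 1.7562 = 25.9912 m/s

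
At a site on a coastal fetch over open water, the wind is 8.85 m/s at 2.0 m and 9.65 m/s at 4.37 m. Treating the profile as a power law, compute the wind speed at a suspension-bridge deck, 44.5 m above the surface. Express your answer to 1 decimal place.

First find α: α = ln(V₂/V₁)/ln(z₂/z₁) = ln(9.65/8.85)/ln(4.37/2.0) = 0.08654/0.78162 = 0.1107
Extrapolate from 4.37 m to 44.5 m: V₃ = 9.65 × (44.5/4.37)^0.1107 = 9.65 × 1.2930 = 12.4773 m/s

12.5 m/s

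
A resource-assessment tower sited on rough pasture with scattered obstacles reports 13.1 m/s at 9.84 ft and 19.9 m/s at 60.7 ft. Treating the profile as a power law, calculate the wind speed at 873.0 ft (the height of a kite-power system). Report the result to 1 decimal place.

First find α: α = ln(V₂/V₁)/ln(z₂/z₁) = ln(19.9/13.1)/ln(60.7/9.84) = 0.41811/1.81949 = 0.2298
Extrapolate from 60.7 ft to 873.0 ft: V₃ = 19.9 × (873.0/60.7)^0.2298 = 19.9 × 1.8453 = 36.7210 m/s

36.7 m/s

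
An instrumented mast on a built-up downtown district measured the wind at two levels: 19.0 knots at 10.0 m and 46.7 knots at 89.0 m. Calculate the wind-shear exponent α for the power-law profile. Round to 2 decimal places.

Power law: V₂/V₁ = (z₂/z₁)^α ⇒ α = ln(V₂/V₁) / ln(z₂/z₁)
α = ln(46.7/19.0) / ln(89.0/10.0) = ln(2.4579) / ln(8.9000)
  = 0.89931 / 2.18605 = 0.41138

α ≈ 0.41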